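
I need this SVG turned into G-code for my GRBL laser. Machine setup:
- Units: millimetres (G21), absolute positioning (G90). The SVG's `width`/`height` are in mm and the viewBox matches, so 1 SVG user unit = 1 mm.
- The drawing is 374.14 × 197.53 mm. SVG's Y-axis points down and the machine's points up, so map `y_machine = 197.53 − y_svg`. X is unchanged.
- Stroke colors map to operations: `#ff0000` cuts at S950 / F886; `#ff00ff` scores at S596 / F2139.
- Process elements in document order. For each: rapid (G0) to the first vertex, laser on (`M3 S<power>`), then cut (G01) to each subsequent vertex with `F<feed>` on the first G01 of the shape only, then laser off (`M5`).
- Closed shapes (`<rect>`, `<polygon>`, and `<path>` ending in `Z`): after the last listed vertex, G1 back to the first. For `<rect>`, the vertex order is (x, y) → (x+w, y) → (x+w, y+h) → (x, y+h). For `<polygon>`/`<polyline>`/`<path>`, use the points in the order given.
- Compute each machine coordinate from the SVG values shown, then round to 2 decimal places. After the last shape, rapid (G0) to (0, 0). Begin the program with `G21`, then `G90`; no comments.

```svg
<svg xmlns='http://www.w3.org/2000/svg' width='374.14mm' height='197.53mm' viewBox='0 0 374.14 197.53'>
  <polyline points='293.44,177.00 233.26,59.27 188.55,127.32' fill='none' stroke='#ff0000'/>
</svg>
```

Since the viewBox matches the mm dimensions, user units are millimetres directly. The only transform is the Y-flip y_m = 197.53 − y_svg.

Shape 1 is a open polyline drawn with `<polyline>`. Its stroke #ff0000 means cut at S950, F886. After flipping Y the toolpath is (293.44,20.53) → (233.26,138.26) → (188.55,70.21).

G21
G90
G0 X293.44 Y20.53
M3 S950
G01 X233.26 Y138.26 F886
G01 X188.55 Y70.21
M5
G0 X0.00 Y0.00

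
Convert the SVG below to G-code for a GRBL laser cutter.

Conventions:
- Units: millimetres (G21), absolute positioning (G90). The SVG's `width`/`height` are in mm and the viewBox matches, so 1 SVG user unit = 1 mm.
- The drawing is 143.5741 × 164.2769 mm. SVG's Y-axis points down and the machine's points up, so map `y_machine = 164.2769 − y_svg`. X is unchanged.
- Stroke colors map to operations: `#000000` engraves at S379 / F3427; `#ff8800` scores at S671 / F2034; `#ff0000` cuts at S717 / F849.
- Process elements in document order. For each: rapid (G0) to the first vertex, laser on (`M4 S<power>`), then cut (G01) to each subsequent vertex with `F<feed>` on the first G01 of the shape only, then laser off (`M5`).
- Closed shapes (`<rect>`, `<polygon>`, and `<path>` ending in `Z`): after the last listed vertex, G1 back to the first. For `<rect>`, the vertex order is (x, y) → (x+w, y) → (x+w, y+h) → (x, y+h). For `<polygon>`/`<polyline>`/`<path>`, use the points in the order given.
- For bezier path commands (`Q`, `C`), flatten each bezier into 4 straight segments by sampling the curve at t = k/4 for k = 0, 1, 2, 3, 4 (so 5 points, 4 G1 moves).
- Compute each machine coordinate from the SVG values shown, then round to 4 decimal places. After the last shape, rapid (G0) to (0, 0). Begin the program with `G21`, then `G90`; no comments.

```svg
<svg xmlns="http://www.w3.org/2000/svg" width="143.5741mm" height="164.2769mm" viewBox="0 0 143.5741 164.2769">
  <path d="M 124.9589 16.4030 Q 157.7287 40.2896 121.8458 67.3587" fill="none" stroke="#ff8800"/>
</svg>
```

G21
G90
G0 X124.9589 Y147.8739
M4 S671
G01 X137.0530 Y135.7317 F2034
G01 X140.5655 Y123.1917
G01 X135.4965 Y110.2538
G01 X121.8458 Y96.9182
M5
G0 X0.0000 Y0.0000

Since the viewBox matches the mm dimensions, user units are millimetres directly. The only transform is the Y-flip y_m = 164.2769 − y_svg.

Shape 1 is a quadratic bezier drawn with `<path>`. Its stroke #ff8800 means score at S671, F2034. After flipping Y the toolpath is (124.9589,147.8739) → (137.0530,135.7317) → (140.5655,123.1917) → (135.4965,110.2538) → (121.8458,96.9182).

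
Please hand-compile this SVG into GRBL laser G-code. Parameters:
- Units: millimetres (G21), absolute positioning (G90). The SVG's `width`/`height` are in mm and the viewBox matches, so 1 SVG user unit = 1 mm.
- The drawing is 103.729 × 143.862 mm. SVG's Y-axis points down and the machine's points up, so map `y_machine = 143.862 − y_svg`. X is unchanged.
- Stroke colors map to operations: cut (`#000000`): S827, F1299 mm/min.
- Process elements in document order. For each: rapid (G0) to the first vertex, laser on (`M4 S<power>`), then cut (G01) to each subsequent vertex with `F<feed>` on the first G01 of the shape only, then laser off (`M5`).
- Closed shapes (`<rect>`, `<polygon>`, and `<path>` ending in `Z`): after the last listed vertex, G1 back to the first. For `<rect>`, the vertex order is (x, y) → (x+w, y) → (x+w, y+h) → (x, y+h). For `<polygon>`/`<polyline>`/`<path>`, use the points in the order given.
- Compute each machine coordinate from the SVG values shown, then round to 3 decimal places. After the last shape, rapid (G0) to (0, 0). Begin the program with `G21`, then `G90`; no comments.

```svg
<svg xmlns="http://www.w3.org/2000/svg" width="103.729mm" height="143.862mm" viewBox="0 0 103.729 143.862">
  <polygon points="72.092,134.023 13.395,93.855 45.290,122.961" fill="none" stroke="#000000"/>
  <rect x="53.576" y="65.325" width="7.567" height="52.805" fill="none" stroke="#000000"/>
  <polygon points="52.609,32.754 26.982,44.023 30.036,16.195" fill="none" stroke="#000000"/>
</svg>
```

Since the viewBox matches the mm dimensions, user units are millimetres directly. The only transform is the Y-flip y_m = 143.862 − y_svg.

Shape 1 is a closed polygon drawn with `<polygon>`. Its stroke #000000 means cut at S827, F1299. After flipping Y the toolpath is (72.092,9.839) → (13.395,50.007) → (45.290,20.901) → (72.092,9.839), returning to the start.

Shape 2 is a rectangle drawn with `<rect>`. Its stroke #000000 means cut at S827, F1299. After flipping Y the toolpath is (53.576,78.537) → (61.143,78.537) → (61.143,25.732) → (53.576,25.732) → (53.576,78.537), returning to the start.

Shape 3 is a regular polygon drawn with `<polygon>`. Its stroke #000000 means cut at S827, F1299. After flipping Y the toolpath is (52.609,111.108) → (26.982,99.839) → (30.036,127.667) → (52.609,111.108), returning to the start.

G21
G90
G0 X72.092 Y9.839
M4 S827
G01 X13.395 Y50.007 F1299
G01 X45.290 Y20.901
G01 X72.092 Y9.839
M5
G0 X53.576 Y78.537
M4 S827
G01 X61.143 Y78.537 F1299
G01 X61.143 Y25.732
G01 X53.576 Y25.732
G01 X53.576 Y78.537
M5
G0 X52.609 Y111.108
M4 S827
G01 X26.982 Y99.839 F1299
G01 X30.036 Y127.667
G01 X52.609 Y111.108
M5
G0 X0.000 Y0.000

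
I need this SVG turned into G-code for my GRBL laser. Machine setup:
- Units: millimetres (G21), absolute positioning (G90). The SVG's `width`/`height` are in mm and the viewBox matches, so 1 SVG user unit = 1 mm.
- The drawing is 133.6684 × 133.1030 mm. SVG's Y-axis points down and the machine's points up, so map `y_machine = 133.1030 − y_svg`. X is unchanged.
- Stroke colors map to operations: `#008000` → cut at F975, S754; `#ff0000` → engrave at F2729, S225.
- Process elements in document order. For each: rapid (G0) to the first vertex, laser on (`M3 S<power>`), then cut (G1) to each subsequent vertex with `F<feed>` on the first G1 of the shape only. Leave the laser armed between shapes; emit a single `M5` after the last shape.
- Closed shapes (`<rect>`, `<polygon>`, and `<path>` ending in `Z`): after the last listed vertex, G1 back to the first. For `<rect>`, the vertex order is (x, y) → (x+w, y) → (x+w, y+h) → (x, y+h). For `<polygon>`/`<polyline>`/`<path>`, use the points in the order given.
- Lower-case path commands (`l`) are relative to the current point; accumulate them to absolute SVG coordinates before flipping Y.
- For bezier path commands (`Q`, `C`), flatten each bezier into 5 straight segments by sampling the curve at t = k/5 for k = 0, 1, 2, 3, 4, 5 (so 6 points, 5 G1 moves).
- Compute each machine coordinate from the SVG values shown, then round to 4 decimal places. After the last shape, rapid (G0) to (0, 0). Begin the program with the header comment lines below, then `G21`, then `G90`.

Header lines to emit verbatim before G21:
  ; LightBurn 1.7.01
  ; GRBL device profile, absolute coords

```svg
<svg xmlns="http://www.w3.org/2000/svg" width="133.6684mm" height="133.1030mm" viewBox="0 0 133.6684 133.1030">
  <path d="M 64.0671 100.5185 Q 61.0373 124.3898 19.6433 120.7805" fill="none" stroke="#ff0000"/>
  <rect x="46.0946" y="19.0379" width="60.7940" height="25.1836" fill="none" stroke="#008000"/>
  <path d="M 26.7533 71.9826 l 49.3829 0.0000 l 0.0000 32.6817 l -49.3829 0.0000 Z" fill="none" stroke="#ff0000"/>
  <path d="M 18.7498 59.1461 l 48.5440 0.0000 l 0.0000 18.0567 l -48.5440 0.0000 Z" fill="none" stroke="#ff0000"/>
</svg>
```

Since the viewBox matches the mm dimensions, user units are millimetres directly. The only transform is the Y-flip y_m = 133.1030 − y_svg.

Shape 1 is a quadratic bezier drawn with `<path>`. Its stroke #ff0000 means engrave at S225, F2729. After flipping Y the toolpath is (64.0671,32.5845) → (61.3206,24.1352) → (55.5050,17.8844) → (46.6202,13.8320) → (34.6663,11.9780) → (19.6433,12.3225).

Shape 2 is a rectangle drawn with `<rect>`. Its stroke #008000 means cut at S754, F975. After flipping Y the toolpath is (46.0946,114.0651) → (106.8886,114.0651) → (106.8886,88.8815) → (46.0946,88.8815) → (46.0946,114.0651), returning to the start.

Shape 3 is a rectangle drawn with `<path>`. Its stroke #ff0000 means engrave at S225, F2729. After flipping Y the toolpath is (26.7533,61.1204) → (76.1362,61.1204) → (76.1362,28.4387) → (26.7533,28.4387) → (26.7533,61.1204), returning to the start.

Shape 4 is a rectangle drawn with `<path>`. Its stroke #ff0000 means engrave at S225, F2729. After flipping Y the toolpath is (18.7498,73.9569) → (67.2938,73.9569) → (67.2938,55.9002) → (18.7498,55.9002) → (18.7498,73.9569), returning to the start.

; LightBurn 1.7.01
; GRBL device profile, absolute coords
G21
G90
G0 X64.0671 Y32.5845
M3 S225
G1 X61.3206 Y24.1352 F2729
G1 X55.5050 Y17.8844
G1 X46.6202 Y13.8320
G1 X34.6663 Y11.9780
G1 X19.6433 Y12.3225
G0 X46.0946 Y114.0651
M3 S754
G1 X106.8886 Y114.0651 F975
G1 X106.8886 Y88.8815
G1 X46.0946 Y88.8815
G1 X46.0946 Y114.0651
G0 X26.7533 Y61.1204
M3 S225
G1 X76.1362 Y61.1204 F2729
G1 X76.1362 Y28.4387
G1 X26.7533 Y28.4387
G1 X26.7533 Y61.1204
G0 X18.7498 Y73.9569
M3 S225
G1 X67.2938 Y73.9569 F2729
G1 X67.2938 Y55.9002
G1 X18.7498 Y55.9002
G1 X18.7498 Y73.9569
M5
G0 X0.0000 Y0.0000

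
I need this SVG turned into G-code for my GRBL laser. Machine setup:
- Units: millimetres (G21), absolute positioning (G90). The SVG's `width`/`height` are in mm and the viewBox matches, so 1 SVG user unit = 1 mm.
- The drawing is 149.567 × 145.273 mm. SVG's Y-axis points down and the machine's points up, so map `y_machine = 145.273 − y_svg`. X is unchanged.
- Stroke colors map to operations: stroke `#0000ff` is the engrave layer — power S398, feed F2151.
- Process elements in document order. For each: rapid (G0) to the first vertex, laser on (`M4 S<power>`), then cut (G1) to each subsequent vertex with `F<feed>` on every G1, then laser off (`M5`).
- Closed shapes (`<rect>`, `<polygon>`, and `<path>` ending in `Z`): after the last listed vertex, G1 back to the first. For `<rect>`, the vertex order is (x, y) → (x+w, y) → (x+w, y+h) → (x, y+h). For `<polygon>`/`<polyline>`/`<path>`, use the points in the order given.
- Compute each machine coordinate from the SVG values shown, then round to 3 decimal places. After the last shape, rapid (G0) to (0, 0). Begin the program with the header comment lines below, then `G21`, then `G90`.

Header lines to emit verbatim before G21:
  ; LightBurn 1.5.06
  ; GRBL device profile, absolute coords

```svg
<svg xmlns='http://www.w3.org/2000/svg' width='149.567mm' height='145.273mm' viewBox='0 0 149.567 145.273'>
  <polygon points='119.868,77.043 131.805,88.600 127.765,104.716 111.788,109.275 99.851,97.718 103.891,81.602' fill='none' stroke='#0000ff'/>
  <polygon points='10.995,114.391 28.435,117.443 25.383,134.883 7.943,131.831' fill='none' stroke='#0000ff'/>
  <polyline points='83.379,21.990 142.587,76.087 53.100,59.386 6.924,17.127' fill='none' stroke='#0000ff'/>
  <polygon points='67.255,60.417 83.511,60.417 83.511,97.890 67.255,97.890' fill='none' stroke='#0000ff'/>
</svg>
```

; LightBurn 1.5.06
; GRBL device profile, absolute coords
G21
G90
G0 X119.868 Y68.230
M4 S398
G1 X131.805 Y56.673 F2151
G1 X127.765 Y40.557 F2151
G1 X111.788 Y35.998 F2151
G1 X99.851 Y47.555 F2151
G1 X103.891 Y63.671 F2151
G1 X119.868 Y68.230 F2151
M5
G0 X10.995 Y30.882
M4 S398
G1 X28.435 Y27.830 F2151
G1 X25.383 Y10.390 F2151
G1 X7.943 Y13.442 F2151
G1 X10.995 Y30.882 F2151
M5
G0 X83.379 Y123.283
M4 S398
G1 X142.587 Y69.186 F2151
G1 X53.100 Y85.887 F2151
G1 X6.924 Y128.146 F2151
M5
G0 X67.255 Y84.856
M4 S398
G1 X83.511 Y84.856 F2151
G1 X83.511 Y47.383 F2151
G1 X67.255 Y47.383 F2151
G1 X67.255 Y84.856 F2151
M5
G0 X0.000 Y0.000

Since the viewBox matches the mm dimensions, user units are millimetres directly. The only transform is the Y-flip y_m = 145.273 − y_svg.

Shape 1 is a regular polygon drawn with `<polygon>`. Its stroke #0000ff means engrave at S398, F2151. After flipping Y the toolpath is (119.868,68.230) → (131.805,56.673) → (127.765,40.557) → (111.788,35.998) → (99.851,47.555) → (103.891,63.671) → (119.868,68.230), returning to the start.

Shape 2 is a regular polygon drawn with `<polygon>`. Its stroke #0000ff means engrave at S398, F2151. After flipping Y the toolpath is (10.995,30.882) → (28.435,27.830) → (25.383,10.390) → (7.943,13.442) → (10.995,30.882), returning to the start.

Shape 3 is a open polyline drawn with `<polyline>`. Its stroke #0000ff means engrave at S398, F2151. After flipping Y the toolpath is (83.379,123.283) → (142.587,69.186) → (53.100,85.887) → (6.924,128.146).

Shape 4 is a rectangle drawn with `<polygon>`. Its stroke #0000ff means engrave at S398, F2151. After flipping Y the toolpath is (67.255,84.856) → (83.511,84.856) → (83.511,47.383) → (67.255,47.383) → (67.255,84.856), returning to the start.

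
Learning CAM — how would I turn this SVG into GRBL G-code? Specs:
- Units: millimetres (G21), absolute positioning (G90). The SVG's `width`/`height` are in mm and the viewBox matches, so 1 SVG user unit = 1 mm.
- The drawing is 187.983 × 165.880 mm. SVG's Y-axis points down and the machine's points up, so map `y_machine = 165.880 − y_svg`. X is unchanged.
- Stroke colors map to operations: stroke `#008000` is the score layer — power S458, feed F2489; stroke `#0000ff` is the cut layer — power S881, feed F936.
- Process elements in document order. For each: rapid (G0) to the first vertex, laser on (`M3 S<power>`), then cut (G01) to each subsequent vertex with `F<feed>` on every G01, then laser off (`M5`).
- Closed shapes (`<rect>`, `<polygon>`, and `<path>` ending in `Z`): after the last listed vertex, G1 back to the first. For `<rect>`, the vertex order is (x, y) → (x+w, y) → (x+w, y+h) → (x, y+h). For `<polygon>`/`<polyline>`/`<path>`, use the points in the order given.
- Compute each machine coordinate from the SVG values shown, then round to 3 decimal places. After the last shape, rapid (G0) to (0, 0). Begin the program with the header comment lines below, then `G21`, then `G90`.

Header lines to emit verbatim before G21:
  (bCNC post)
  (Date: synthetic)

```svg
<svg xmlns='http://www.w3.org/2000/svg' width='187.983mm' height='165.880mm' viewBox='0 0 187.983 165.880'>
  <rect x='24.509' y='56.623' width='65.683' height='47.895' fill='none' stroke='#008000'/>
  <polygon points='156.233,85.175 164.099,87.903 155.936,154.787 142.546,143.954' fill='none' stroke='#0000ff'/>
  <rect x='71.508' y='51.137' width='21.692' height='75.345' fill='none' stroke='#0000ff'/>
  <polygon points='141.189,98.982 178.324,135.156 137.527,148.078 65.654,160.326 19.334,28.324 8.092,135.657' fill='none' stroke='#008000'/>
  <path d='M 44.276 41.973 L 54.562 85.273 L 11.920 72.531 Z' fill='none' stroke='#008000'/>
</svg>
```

(bCNC post)
(Date: synthetic)
G21
G90
G0 X24.509 Y109.257
M3 S458
G01 X90.192 Y109.257 F2489
G01 X90.192 Y61.362 F2489
G01 X24.509 Y61.362 F2489
G01 X24.509 Y109.257 F2489
M5
G0 X156.233 Y80.705
M3 S881
G01 X164.099 Y77.977 F936
G01 X155.936 Y11.093 F936
G01 X142.546 Y21.926 F936
G01 X156.233 Y80.705 F936
M5
G0 X71.508 Y114.743
M3 S881
G01 X93.200 Y114.743 F936
G01 X93.200 Y39.398 F936
G01 X71.508 Y39.398 F936
G01 X71.508 Y114.743 F936
M5
G0 X141.189 Y66.898
M3 S458
G01 X178.324 Y30.724 F2489
G01 X137.527 Y17.802 F2489
G01 X65.654 Y5.554 F2489
G01 X19.334 Y137.556 F2489
G01 X8.092 Y30.223 F2489
G01 X141.189 Y66.898 F2489
M5
G0 X44.276 Y123.907
M3 S458
G01 X54.562 Y80.607 F2489
G01 X11.920 Y93.349 F2489
G01 X44.276 Y123.907 F2489
M5
G0 X0.000 Y0.000

1 u = 1 mm; y_m = 165.880 − y.

[1] `<rect>` rectangle, #008000→score S458 F2489: (24.509,109.257) → (90.192,109.257) → (90.192,61.362) → (24.509,61.362) → (24.509,109.257) (closed)

[2] `<polygon>` closed polygon, #0000ff→cut S881 F936: (156.233,80.705) → (164.099,77.977) → (155.936,11.093) → (142.546,21.926) → (156.233,80.705) (closed)

[3] `<rect>` rectangle, #0000ff→cut S881 F936: (71.508,114.743) → (93.200,114.743) → (93.200,39.398) → (71.508,39.398) → (71.508,114.743) (closed)

[4] `<polygon>` closed polygon, #008000→score S458 F2489: (141.189,66.898) → (178.324,30.724) → (137.527,17.802) → (65.654,5.554) → (19.334,137.556) → (8.092,30.223) → (141.189,66.898) (closed)

[5] `<path>` regular polygon, #008000→score S458 F2489: (44.276,123.907) → (54.562,80.607) → (11.920,93.349) → (44.276,123.907) (closed)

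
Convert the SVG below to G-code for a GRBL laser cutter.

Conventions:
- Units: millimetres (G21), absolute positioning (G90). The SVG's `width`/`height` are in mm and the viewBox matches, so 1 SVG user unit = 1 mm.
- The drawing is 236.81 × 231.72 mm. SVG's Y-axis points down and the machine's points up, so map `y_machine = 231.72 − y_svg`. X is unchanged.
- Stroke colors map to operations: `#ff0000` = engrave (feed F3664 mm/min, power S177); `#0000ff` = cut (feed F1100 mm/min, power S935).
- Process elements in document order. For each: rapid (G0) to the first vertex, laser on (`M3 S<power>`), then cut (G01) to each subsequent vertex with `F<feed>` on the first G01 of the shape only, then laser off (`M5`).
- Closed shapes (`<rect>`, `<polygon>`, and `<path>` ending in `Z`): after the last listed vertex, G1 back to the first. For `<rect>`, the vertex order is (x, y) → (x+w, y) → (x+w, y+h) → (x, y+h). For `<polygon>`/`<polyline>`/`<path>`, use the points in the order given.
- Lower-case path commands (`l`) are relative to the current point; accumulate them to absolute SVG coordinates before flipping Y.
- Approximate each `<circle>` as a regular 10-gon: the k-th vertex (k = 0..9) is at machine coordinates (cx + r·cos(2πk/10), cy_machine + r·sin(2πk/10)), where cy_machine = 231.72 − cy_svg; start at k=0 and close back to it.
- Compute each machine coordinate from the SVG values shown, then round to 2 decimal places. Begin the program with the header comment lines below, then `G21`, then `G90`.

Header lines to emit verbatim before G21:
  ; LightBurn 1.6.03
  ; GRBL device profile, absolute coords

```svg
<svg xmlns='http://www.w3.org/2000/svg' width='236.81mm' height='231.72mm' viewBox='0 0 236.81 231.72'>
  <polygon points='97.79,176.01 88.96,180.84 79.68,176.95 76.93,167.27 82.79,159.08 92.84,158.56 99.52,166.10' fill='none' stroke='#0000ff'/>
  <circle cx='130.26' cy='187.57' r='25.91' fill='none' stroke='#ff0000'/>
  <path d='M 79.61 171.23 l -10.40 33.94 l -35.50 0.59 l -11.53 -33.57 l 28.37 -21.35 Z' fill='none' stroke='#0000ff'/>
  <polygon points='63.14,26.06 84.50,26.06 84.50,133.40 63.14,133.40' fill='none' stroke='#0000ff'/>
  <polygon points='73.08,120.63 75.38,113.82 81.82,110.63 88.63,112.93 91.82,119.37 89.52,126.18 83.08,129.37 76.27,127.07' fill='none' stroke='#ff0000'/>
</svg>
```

; LightBurn 1.6.03
; GRBL device profile, absolute coords
G21
G90
G0 X97.79 Y55.71
M3 S935
G01 X88.96 Y50.88 F1100
G01 X79.68 Y54.77
G01 X76.93 Y64.45
G01 X82.79 Y72.64
G01 X92.84 Y73.16
G01 X99.52 Y65.62
G01 X97.79 Y55.71
M5
G0 X156.17 Y44.15
M3 S177
G01 X151.22 Y59.38 F3664
G01 X138.27 Y68.79
G01 X122.25 Y68.79
G01 X109.30 Y59.38
G01 X104.35 Y44.15
G01 X109.30 Y28.92
G01 X122.25 Y19.51
G01 X138.27 Y19.51
G01 X151.22 Y28.92
G01 X156.17 Y44.15
M5
G0 X79.61 Y60.49
M3 S935
G01 X69.21 Y26.55 F1100
G01 X33.71 Y25.96
G01 X22.18 Y59.53
G01 X50.55 Y80.88
G01 X79.61 Y60.49
M5
G0 X63.14 Y205.66
M3 S935
G01 X84.50 Y205.66 F1100
G01 X84.50 Y98.32
G01 X63.14 Y98.32
G01 X63.14 Y205.66
M5
G0 X73.08 Y111.09
M3 S177
G01 X75.38 Y117.90 F3664
G01 X81.82 Y121.09
G01 X88.63 Y118.79
G01 X91.82 Y112.35
G01 X89.52 Y105.54
G01 X83.08 Y102.35
G01 X76.27 Y104.65
G01 X73.08 Y111.09
M5

1 u = 1 mm; y_m = 231.72 − y.

[1] `<polygon>` regular polygon, #0000ff→cut S935 F1100: (97.79,55.71) → (88.96,50.88) → (79.68,54.77) → (76.93,64.45) → (82.79,72.64) → (92.84,73.16) → (99.52,65.62) → (97.79,55.71) (closed)

[2] `<circle>` circle, #ff0000→engrave S177 F3664: (156.17,44.15) → (151.22,59.38) → (138.27,68.79) → (122.25,68.79) → (109.30,59.38) → (104.35,44.15) → (109.30,28.92) → (122.25,19.51) → (138.27,19.51) → (151.22,28.92) → (156.17,44.15) (closed)

[3] `<path>` regular polygon, #0000ff→cut S935 F1100: (79.61,60.49) → (69.21,26.55) → (33.71,25.96) → (22.18,59.53) → (50.55,80.88) → (79.61,60.49) (closed)

[4] `<polygon>` rectangle, #0000ff→cut S935 F1100: (63.14,205.66) → (84.50,205.66) → (84.50,98.32) → (63.14,98.32) → (63.14,205.66) (closed)

[5] `<polygon>` regular polygon, #ff0000→engrave S177 F3664: (73.08,111.09) → (75.38,117.90) → (81.82,121.09) → (88.63,118.79) → (91.82,112.35) → (89.52,105.54) → (83.08,102.35) → (76.27,104.65) → (73.08,111.09) (closed)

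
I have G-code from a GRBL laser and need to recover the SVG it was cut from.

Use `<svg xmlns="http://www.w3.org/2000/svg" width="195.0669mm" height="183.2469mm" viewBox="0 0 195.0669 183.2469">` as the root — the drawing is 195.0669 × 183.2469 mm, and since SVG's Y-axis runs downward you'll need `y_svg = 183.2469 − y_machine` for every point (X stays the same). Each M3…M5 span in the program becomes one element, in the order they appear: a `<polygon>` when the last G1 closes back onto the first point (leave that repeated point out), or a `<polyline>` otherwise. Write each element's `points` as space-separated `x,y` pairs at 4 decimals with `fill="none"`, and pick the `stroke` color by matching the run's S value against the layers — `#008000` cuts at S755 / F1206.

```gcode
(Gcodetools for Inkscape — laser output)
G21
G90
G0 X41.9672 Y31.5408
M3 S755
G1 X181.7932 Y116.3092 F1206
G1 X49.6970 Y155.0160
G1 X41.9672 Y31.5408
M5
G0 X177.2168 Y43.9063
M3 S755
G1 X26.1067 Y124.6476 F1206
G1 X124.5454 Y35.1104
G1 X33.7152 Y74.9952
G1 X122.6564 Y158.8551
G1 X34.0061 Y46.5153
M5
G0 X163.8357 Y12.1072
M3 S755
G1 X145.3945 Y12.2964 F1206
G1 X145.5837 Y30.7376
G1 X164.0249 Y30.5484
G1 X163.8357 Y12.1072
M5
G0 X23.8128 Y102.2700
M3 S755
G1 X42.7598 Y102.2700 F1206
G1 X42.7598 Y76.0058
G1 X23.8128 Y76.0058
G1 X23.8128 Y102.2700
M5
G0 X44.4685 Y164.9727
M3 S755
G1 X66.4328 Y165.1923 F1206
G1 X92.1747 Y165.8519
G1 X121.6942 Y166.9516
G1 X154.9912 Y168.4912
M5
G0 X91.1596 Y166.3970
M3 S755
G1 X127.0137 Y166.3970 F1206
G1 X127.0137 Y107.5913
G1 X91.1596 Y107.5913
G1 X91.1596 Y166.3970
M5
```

<svg xmlns="http://www.w3.org/2000/svg" width="195.0669mm" height="183.2469mm" viewBox="0 0 195.0669 183.2469">
  <polygon points="41.9672,151.7061 181.7932,66.9377 49.6970,28.2309" fill="none" stroke="#008000"/>
  <polyline points="177.2168,139.3406 26.1067,58.5993 124.5454,148.1365 33.7152,108.2517 122.6564,24.3918 34.0061,136.7316" fill="none" stroke="#008000"/>
  <polygon points="163.8357,171.1397 145.3945,170.9505 145.5837,152.5093 164.0249,152.6985" fill="none" stroke="#008000"/>
  <polygon points="23.8128,80.9769 42.7598,80.9769 42.7598,107.2411 23.8128,107.2411" fill="none" stroke="#008000"/>
  <polyline points="44.4685,18.2742 66.4328,18.0546 92.1747,17.3950 121.6942,16.2953 154.9912,14.7557" fill="none" stroke="#008000"/>
  <polygon points="91.1596,16.8499 127.0137,16.8499 127.0137,75.6556 91.1596,75.6556" fill="none" stroke="#008000"/>
</svg>

y_svg = 183.2469 − y_m. Every run uses S755, so all elements get stroke `#008000` (cut).

[1] closed run; points: 41.9672,151.7061 181.7932,66.9377 49.6970,28.2309

[2] open run; points: 177.2168,139.3406 26.1067,58.5993 124.5454,148.1365 33.7152,108.2517 122.6564,24.3918 34.0061,136.7316

[3] closed run; points: 163.8357,171.1397 145.3945,170.9505 145.5837,152.5093 164.0249,152.6985

[4] closed run; points: 23.8128,80.9769 42.7598,80.9769 42.7598,107.2411 23.8128,107.2411

[5] open run; points: 44.4685,18.2742 66.4328,18.0546 92.1747,17.3950 121.6942,16.2953 154.9912,14.7557

[6] closed run; points: 91.1596,16.8499 127.0137,16.8499 127.0137,75.6556 91.1596,75.6556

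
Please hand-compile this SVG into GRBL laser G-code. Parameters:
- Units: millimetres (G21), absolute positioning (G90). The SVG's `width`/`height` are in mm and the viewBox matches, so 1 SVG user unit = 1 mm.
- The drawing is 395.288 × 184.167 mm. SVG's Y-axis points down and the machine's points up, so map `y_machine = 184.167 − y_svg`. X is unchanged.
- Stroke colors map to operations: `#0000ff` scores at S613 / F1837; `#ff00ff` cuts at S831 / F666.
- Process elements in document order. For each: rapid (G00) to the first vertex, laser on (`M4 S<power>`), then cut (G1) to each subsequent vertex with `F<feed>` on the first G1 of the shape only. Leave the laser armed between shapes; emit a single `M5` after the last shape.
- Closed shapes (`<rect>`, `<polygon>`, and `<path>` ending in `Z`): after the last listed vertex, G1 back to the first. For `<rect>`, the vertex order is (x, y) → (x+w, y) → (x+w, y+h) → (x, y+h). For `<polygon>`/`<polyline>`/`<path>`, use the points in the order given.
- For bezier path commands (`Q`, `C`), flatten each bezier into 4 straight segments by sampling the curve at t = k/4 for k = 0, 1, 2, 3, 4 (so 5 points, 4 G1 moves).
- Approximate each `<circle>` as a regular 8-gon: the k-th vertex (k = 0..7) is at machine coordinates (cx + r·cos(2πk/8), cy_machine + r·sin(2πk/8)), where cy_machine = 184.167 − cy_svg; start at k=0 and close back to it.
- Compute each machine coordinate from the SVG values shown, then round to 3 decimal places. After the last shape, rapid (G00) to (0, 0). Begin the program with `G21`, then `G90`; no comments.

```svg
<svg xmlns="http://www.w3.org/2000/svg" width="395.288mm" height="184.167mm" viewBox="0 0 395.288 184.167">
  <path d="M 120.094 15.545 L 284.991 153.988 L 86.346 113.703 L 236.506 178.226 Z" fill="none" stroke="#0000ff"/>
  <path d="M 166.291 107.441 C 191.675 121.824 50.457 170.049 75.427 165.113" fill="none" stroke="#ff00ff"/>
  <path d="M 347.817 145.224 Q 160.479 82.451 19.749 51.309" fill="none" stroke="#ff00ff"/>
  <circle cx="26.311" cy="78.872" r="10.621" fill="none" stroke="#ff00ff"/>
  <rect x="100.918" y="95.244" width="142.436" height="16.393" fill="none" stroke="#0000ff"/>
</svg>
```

1 u = 1 mm; y_m = 184.167 − y.

[1] `<path>` closed polygon, #0000ff→score S613 F1837: (120.094,168.622) → (284.991,30.179) → (86.346,70.464) → (236.506,5.941) → (120.094,168.622) (closed)

[2] `<path>` cubic bezier, #ff00ff→cut S831 F666: (166.291,76.726) → (159.291,60.953) → (121.014,40.645) → (82.660,23.960) → (75.427,19.054)

[3] `<path>` quadratic bezier, #ff00ff→cut S831 F666: (347.817,38.943) → (257.061,68.353) → (172.131,93.808) → (93.027,115.310) → (19.749,132.858)

[4] `<circle>` circle, #ff00ff→cut S831 F666: (36.932,105.295) → (33.821,112.805) → (26.311,115.916) → (18.801,112.805) → (15.690,105.295) → (18.801,97.785) → (26.311,94.674) → (33.821,97.785) → (36.932,105.295) (closed)

[5] `<rect>` rectangle, #0000ff→score S613 F1837: (100.918,88.923) → (243.354,88.923) → (243.354,72.530) → (100.918,72.530) → (100.918,88.923) (closed)

G21
G90
G00 X120.094 Y168.622
M4 S613
G1 X284.991 Y30.179 F1837
G1 X86.346 Y70.464
G1 X236.506 Y5.941
G1 X120.094 Y168.622
G00 X166.291 Y76.726
M4 S831
G1 X159.291 Y60.953 F666
G1 X121.014 Y40.645
G1 X82.660 Y23.960
G1 X75.427 Y19.054
G00 X347.817 Y38.943
M4 S831
G1 X257.061 Y68.353 F666
G1 X172.131 Y93.808
G1 X93.027 Y115.310
G1 X19.749 Y132.858
G00 X36.932 Y105.295
M4 S831
G1 X33.821 Y112.805 F666
G1 X26.311 Y115.916
G1 X18.801 Y112.805
G1 X15.690 Y105.295
G1 X18.801 Y97.785
G1 X26.311 Y94.674
G1 X33.821 Y97.785
G1 X36.932 Y105.295
G00 X100.918 Y88.923
M4 S613
G1 X243.354 Y88.923 F1837
G1 X243.354 Y72.530
G1 X100.918 Y72.530
G1 X100.918 Y88.923
M5
G00 X0.000 Y0.000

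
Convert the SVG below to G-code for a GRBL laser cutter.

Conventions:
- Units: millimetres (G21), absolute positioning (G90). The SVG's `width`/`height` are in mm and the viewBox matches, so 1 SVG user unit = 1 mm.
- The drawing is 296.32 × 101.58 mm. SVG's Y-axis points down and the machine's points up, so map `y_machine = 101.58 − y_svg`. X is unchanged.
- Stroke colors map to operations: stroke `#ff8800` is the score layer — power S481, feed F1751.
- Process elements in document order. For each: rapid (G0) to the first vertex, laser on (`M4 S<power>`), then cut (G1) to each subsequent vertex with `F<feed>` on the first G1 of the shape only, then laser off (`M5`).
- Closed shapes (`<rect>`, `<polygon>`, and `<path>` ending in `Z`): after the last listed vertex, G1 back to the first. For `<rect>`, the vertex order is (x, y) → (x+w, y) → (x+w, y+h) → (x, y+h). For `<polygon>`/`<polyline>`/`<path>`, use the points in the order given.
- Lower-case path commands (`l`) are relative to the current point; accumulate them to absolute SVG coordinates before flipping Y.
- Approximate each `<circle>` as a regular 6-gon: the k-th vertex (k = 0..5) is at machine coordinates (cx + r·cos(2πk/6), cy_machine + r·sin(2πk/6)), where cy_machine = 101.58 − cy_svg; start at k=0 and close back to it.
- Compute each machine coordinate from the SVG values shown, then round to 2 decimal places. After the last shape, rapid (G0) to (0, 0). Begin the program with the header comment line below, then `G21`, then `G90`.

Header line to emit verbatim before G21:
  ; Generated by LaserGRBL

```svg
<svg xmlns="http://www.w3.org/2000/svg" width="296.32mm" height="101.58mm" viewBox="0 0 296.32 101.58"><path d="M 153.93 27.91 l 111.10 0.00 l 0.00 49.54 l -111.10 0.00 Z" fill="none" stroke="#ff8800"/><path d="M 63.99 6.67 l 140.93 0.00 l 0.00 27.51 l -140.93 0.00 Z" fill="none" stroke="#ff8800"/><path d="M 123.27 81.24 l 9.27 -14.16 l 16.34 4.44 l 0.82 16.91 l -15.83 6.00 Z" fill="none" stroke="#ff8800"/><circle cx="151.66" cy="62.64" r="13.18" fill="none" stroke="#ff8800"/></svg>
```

viewBox `0 0 296.32 101.58` with mm width/height → 1 unit = 1 mm. Flip: y_m = 101.58 − y_svg.

**Shape 1** — `<path>` rectangle, stroke `#ff8800` → score (S481, F1751). Machine vertices: (153.93,73.67) → (265.03,73.67) → (265.03,24.13) → (153.93,24.13) → (153.93,73.67). Closed: final G1 returns to the first vertex.

**Shape 2** — `<path>` rectangle, stroke `#ff8800` → score (S481, F1751). Machine vertices: (63.99,94.91) → (204.92,94.91) → (204.92,67.40) → (63.99,67.40) → (63.99,94.91). Closed: final G1 returns to the first vertex.

**Shape 3** — `<path>` regular polygon, stroke `#ff8800` → score (S481, F1751). Machine vertices: (123.27,20.34) → (132.54,34.50) → (148.88,30.06) → (149.70,13.15) → (133.87,7.15) → (123.27,20.34). Closed: final G1 returns to the first vertex.

**Shape 4** — `<circle>` circle, stroke `#ff8800` → score (S481, F1751). Machine vertices: (164.84,38.94) → (158.25,50.35) → (145.07,50.35) → (138.48,38.94) → (145.07,27.53) → (158.25,27.53) → (164.84,38.94). Closed: final G1 returns to the first vertex.

; Generated by LaserGRBL
G21
G90
G0 X153.93 Y73.67
M4 S481
G1 X265.03 Y73.67 F1751
G1 X265.03 Y24.13
G1 X153.93 Y24.13
G1 X153.93 Y73.67
M5
G0 X63.99 Y94.91
M4 S481
G1 X204.92 Y94.91 F1751
G1 X204.92 Y67.40
G1 X63.99 Y67.40
G1 X63.99 Y94.91
M5
G0 X123.27 Y20.34
M4 S481
G1 X132.54 Y34.50 F1751
G1 X148.88 Y30.06
G1 X149.70 Y13.15
G1 X133.87 Y7.15
G1 X123.27 Y20.34
M5
G0 X164.84 Y38.94
M4 S481
G1 X158.25 Y50.35 F1751
G1 X145.07 Y50.35
G1 X138.48 Y38.94
G1 X145.07 Y27.53
G1 X158.25 Y27.53
G1 X164.84 Y38.94
M5
G0 X0.00 Y0.00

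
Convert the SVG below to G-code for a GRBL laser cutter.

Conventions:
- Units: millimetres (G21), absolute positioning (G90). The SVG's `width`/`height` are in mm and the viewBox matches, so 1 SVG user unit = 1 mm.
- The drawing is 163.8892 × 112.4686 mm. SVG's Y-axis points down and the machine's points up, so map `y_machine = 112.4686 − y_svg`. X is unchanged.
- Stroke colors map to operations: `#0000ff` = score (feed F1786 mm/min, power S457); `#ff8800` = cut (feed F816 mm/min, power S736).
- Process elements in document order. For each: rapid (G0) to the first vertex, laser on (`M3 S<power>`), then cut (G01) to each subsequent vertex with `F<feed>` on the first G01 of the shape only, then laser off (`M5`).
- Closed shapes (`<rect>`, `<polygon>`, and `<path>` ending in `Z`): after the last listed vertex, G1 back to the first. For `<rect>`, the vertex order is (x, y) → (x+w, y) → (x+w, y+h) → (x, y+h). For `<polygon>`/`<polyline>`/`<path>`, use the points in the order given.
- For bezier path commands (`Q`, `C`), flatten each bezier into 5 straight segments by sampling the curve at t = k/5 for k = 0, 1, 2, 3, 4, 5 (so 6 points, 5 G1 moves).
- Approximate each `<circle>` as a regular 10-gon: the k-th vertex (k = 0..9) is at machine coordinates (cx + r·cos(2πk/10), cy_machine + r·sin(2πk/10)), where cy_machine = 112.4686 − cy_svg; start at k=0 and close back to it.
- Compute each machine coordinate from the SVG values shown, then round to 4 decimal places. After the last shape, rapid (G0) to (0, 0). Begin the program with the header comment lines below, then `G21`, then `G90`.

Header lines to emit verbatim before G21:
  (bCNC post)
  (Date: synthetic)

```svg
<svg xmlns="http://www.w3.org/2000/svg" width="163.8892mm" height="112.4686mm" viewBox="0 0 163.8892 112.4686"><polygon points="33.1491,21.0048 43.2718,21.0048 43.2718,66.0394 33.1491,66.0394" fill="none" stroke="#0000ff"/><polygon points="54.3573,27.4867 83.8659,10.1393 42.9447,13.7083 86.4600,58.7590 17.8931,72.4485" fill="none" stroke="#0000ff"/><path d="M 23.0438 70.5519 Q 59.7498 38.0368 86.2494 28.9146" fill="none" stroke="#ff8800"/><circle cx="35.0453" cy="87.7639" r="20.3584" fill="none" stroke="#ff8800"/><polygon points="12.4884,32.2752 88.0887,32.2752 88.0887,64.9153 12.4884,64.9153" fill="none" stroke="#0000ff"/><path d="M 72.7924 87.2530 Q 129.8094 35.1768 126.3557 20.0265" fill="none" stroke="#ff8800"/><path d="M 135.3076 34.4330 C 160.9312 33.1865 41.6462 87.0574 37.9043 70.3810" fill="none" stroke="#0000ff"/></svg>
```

(bCNC post)
(Date: synthetic)
G21
G90
G0 X33.1491 Y91.4638
M3 S457
G01 X43.2718 Y91.4638 F1786
G01 X43.2718 Y46.4292
G01 X33.1491 Y46.4292
G01 X33.1491 Y91.4638
M5
G0 X54.3573 Y84.9819
M3 S457
G01 X83.8659 Y102.3293 F1786
G01 X42.9447 Y98.7603
G01 X86.4600 Y53.7096
G01 X17.8931 Y40.0201
G01 X54.3573 Y84.9819
M5
G0 X23.0438 Y41.9167
M3 S736
G01 X37.3179 Y53.9870 F816
G01 X50.7756 Y64.1859
G01 X63.4167 Y72.5134
G01 X75.2413 Y78.9694
G01 X86.2494 Y83.5540
M5
G0 X55.4037 Y24.7047
M3 S736
G01 X51.5156 Y36.6711 F816
G01 X41.3364 Y44.0667
G01 X28.7542 Y44.0667
G01 X18.5750 Y36.6711
G01 X14.6869 Y24.7047
G01 X18.5750 Y12.7383
G01 X28.7542 Y5.3427
G01 X41.3364 Y5.3427
G01 X51.5156 Y12.7383
G01 X55.4037 Y24.7047
M5
G0 X12.4884 Y80.1934
M3 S457
G01 X88.0887 Y80.1934 F1786
G01 X88.0887 Y47.5533
G01 X12.4884 Y47.5533
G01 X12.4884 Y80.1934
M5
G0 X72.7924 Y25.2156
M3 S736
G01 X93.1804 Y44.5690 F816
G01 X108.7307 Y60.9684
G01 X119.4433 Y74.4137
G01 X125.3184 Y84.9049
G01 X126.3557 Y92.4421
M5
G0 X135.3076 Y78.0356
M3 S457
G01 X135.3763 Y73.1747 F1786
G01 X113.1687 Y61.1176
G01 X81.1864 Y47.8961
G01 X51.9310 Y39.5421
G01 X37.9043 Y42.0876
M5
G0 X0.0000 Y0.0000

Since the viewBox matches the mm dimensions, user units are millimetres directly. The only transform is the Y-flip y_m = 112.4686 − y_svg.

Shape 1 is a rectangle drawn with `<polygon>`. Its stroke #0000ff means score at S457, F1786. After flipping Y the toolpath is (33.1491,91.4638) → (43.2718,91.4638) → (43.2718,46.4292) → (33.1491,46.4292) → (33.1491,91.4638), returning to the start.

Shape 2 is a closed polygon drawn with `<polygon>`. Its stroke #0000ff means score at S457, F1786. After flipping Y the toolpath is (54.3573,84.9819) → (83.8659,102.3293) → (42.9447,98.7603) → (86.4600,53.7096) → (17.8931,40.0201) → (54.3573,84.9819), returning to the start.

Shape 3 is a quadratic bezier drawn with `<path>`. Its stroke #ff8800 means cut at S736, F816. After flipping Y the toolpath is (23.0438,41.9167) → (37.3179,53.9870) → (50.7756,64.1859) → (63.4167,72.5134) → (75.2413,78.9694) → (86.2494,83.5540).

Shape 4 is a circle drawn with `<circle>`. Its stroke #ff8800 means cut at S736, F816. After flipping Y the toolpath is (55.4037,24.7047) → (51.5156,36.6711) → (41.3364,44.0667) → (28.7542,44.0667) → (18.5750,36.6711) → (14.6869,24.7047) → (18.5750,12.7383) → (28.7542,5.3427) → (41.3364,5.3427) → (51.5156,12.7383) → (55.4037,24.7047), returning to the start.

Shape 5 is a rectangle drawn with `<polygon>`. Its stroke #0000ff means score at S457, F1786. After flipping Y the toolpath is (12.4884,80.1934) → (88.0887,80.1934) → (88.0887,47.5533) → (12.4884,47.5533) → (12.4884,80.1934), returning to the start.

Shape 6 is a quadratic bezier drawn with `<path>`. Its stroke #ff8800 means cut at S736, F816. After flipping Y the toolpath is (72.7924,25.2156) → (93.1804,44.5690) → (108.7307,60.9684) → (119.4433,74.4137) → (125.3184,84.9049) → (126.3557,92.4421).

Shape 7 is a cubic bezier drawn with `<path>`. Its stroke #0000ff means score at S457, F1786. After flipping Y the toolpath is (135.3076,78.0356) → (135.3763,73.1747) → (113.1687,61.1176) → (81.1864,47.8961) → (51.9310,39.5421) → (37.9043,42.0876).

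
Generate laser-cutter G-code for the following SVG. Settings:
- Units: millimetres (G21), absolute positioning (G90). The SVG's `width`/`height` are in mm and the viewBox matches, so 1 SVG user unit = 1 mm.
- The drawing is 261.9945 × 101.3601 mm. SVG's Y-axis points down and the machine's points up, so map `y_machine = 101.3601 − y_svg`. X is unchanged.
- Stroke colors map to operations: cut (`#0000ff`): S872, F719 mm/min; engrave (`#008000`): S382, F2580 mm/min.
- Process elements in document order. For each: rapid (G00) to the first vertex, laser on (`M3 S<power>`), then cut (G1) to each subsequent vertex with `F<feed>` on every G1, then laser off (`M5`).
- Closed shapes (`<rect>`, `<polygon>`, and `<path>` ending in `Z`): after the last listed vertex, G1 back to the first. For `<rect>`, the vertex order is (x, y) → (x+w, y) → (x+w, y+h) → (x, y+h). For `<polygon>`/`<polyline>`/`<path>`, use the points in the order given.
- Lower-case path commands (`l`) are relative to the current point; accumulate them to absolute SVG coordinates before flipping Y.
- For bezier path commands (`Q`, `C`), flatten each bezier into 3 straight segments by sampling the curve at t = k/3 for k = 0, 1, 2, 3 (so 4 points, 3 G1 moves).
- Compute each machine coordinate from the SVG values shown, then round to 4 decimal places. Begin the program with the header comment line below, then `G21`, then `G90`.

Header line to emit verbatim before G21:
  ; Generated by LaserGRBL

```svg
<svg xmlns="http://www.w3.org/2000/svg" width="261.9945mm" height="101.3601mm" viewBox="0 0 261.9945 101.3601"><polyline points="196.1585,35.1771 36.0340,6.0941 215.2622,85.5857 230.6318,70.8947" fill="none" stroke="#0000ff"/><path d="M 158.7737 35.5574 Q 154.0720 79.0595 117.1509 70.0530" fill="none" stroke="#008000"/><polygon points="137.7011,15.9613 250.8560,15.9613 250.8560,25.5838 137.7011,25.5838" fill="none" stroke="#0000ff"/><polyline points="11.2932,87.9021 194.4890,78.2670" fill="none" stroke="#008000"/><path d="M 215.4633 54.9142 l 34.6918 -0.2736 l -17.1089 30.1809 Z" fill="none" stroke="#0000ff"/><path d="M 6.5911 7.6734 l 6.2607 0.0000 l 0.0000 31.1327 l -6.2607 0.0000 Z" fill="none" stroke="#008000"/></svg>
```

1 u = 1 mm; y_m = 101.3601 − y.

[1] `<polyline>` open polyline, #0000ff→cut S872 F719: (196.1585,66.1830) → (36.0340,95.2660) → (215.2622,15.7744) → (230.6318,30.4654)

[2] `<path>` quadratic bezier, #008000→engrave S382 F2580: (158.7737,65.8027) → (152.0593,42.6356) → (138.1850,31.1371) → (117.1509,31.3071)

[3] `<polygon>` rectangle, #0000ff→cut S872 F719: (137.7011,85.3988) → (250.8560,85.3988) → (250.8560,75.7763) → (137.7011,75.7763) → (137.7011,85.3988) (closed)

[4] `<polyline>` line segment, #008000→engrave S382 F2580: (11.2932,13.4580) → (194.4890,23.0931)

[5] `<path>` regular polygon, #0000ff→cut S872 F719: (215.4633,46.4459) → (250.1551,46.7195) → (233.0462,16.5386) → (215.4633,46.4459) (closed)

[6] `<path>` rectangle, #008000→engrave S382 F2580: (6.5911,93.6867) → (12.8518,93.6867) → (12.8518,62.5540) → (6.5911,62.5540) → (6.5911,93.6867) (closed)

; Generated by LaserGRBL
G21
G90
G00 X196.1585 Y66.1830
M3 S872
G1 X36.0340 Y95.2660 F719
G1 X215.2622 Y15.7744 F719
G1 X230.6318 Y30.4654 F719
M5
G00 X158.7737 Y65.8027
M3 S382
G1 X152.0593 Y42.6356 F2580
G1 X138.1850 Y31.1371 F2580
G1 X117.1509 Y31.3071 F2580
M5
G00 X137.7011 Y85.3988
M3 S872
G1 X250.8560 Y85.3988 F719
G1 X250.8560 Y75.7763 F719
G1 X137.7011 Y75.7763 F719
G1 X137.7011 Y85.3988 F719
M5
G00 X11.2932 Y13.4580
M3 S382
G1 X194.4890 Y23.0931 F2580
M5
G00 X215.4633 Y46.4459
M3 S872
G1 X250.1551 Y46.7195 F719
G1 X233.0462 Y16.5386 F719
G1 X215.4633 Y46.4459 F719
M5
G00 X6.5911 Y93.6867
M3 S382
G1 X12.8518 Y93.6867 F2580
G1 X12.8518 Y62.5540 F2580
G1 X6.5911 Y62.5540 F2580
G1 X6.5911 Y93.6867 F2580
M5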